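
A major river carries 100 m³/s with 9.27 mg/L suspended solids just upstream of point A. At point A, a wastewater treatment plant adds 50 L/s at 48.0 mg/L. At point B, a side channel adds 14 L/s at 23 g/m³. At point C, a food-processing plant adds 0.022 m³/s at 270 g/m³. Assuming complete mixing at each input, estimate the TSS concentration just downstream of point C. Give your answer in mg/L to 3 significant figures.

9.35 mg/L

50 L/s = 0.05 m³/s.
After input A: C = (100·9.27 + 0.05·48) / 100 = 9.289 mg/L.
14 L/s = 0.014 m³/s.
After input B: C = (100·9.289 + 0.014·23) / 100.1 = 9.291 mg/L.
After input C: C = (100.1·9.291 + 0.022·270) / 100.1 = 9.349 mg/L.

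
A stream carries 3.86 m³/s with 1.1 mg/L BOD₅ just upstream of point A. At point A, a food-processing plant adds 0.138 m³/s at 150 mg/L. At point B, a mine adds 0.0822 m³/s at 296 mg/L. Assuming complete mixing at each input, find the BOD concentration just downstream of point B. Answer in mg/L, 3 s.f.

After input A: C = (3.86·1.1 + 0.138·150) / 3.998 = 6.24 mg/L.
After input B: C = (3.998·6.24 + 0.0822·296) / 4.08 = 12.08 mg/L.

12.1 mg/L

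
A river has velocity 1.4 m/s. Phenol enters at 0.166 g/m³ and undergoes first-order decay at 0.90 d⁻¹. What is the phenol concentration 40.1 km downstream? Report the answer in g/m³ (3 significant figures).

0.123 g/m³

Travel time t = 40.1 km / 1.4 m/s = 4.01e+04/1.4 = 2.864e+04 s = 0.3315 d.
First-order decay: C = 0.166·exp(−0.90·0.3315) = 0.166·0.742 = 0.1232 g/m³.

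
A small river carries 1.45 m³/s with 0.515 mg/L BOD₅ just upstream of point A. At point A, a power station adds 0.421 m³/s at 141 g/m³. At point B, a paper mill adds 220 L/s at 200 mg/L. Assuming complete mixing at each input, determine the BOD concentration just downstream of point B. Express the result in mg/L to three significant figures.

49.8 mg/L

After input A: C = (1.45·0.515 + 0.421·141) / 1.871 = 32.13 mg/L.
220 L/s = 0.22 m³/s.
After input B: C = (1.871·32.13 + 0.22·200) / 2.091 = 49.79 mg/L.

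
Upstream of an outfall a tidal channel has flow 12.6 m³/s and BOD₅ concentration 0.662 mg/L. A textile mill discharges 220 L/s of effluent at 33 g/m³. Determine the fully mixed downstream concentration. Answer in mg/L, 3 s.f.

1.22 mg/L

220 L/s = 0.22 m³/s.
Conservation of mass across the mixing zone: C = (0.22·33 + 12.6·0.662) / (0.22 + 12.6) = 15.6/12.82 = 1.217 mg/L.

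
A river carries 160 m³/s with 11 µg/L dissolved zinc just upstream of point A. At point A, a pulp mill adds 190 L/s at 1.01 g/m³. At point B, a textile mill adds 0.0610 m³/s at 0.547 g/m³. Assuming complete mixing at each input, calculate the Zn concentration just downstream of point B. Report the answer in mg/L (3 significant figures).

0.0124 mg/L

11 µg/L = 0.011 mg/L.
190 L/s = 0.19 m³/s.
After input A: C = (160·0.011 + 0.19·1.01) / 160.2 = 0.01218 mg/L.
After input B: C = (160.2·0.01218 + 0.061·0.547) / 160.3 = 0.01239 mg/L.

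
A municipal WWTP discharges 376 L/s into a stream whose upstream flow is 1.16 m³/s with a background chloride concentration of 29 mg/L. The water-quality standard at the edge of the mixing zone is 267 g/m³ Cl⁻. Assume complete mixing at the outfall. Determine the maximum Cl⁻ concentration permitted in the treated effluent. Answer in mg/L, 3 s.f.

1000 mg/L

376 L/s = 0.376 m³/s.
Mass balance: 267·1.536 = 0.376·Cₑ + 1.16·29.
Cₑ = (410.1 − 33.64) / 0.376 = 1001 mg/L.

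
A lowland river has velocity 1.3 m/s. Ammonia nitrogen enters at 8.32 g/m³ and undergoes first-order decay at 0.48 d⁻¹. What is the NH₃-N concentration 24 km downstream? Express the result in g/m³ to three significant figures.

Travel time t = 24 km / 1.3 m/s = 2.4e+04/1.3 = 1.846e+04 s = 0.2137 d.
First-order decay: C = 8.32·exp(−0.48·0.2137) = 8.32·0.9025 = 7.509 g/m³.

7.51 g/m³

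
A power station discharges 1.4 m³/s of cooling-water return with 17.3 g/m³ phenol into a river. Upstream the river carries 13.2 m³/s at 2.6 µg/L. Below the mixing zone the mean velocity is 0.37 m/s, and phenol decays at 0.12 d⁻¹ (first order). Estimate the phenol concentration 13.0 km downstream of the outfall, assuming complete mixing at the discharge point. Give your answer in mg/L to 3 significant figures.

1.58 mg/L

2.6 µg/L = 0.0026 mg/L.
After complete mixing, C₀ = (1.4·17.3 + 13.2·0.0026) / 14.6 = 1.661 mg/L.
Travel time t = 1.3e+04 m / 0.37 m/s = 3.514e+04 s = 0.4067 d.
C = 1.661·exp(−0.12·0.4067) = 1.661·0.9524 = 1.582 mg/L.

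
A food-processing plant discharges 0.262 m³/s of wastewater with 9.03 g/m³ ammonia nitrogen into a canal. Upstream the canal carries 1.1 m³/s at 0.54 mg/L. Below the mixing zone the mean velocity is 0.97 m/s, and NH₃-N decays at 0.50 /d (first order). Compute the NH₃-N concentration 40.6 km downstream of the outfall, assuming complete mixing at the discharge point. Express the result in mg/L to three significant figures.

1.71 mg/L

After complete mixing, C₀ = (0.262·9.03 + 1.1·0.54) / 1.362 = 2.173 mg/L.
Travel time t = 4.06e+04 m / 0.97 m/s = 4.186e+04 s = 0.4844 d.
C = 2.173·exp(−0.50·0.4844) = 2.173·0.7849 = 1.706 mg/L.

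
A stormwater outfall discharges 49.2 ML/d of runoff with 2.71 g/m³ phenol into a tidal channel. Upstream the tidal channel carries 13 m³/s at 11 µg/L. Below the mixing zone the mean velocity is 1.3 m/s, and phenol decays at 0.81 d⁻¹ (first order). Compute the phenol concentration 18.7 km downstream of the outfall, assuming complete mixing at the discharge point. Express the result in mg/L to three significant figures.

0.109 mg/L

49.2 ML/d = 0.5694 m³/s.
11 µg/L = 0.011 mg/L.
After complete mixing, C₀ = (0.5694·2.71 + 13·0.011) / 13.57 = 0.1243 mg/L.
Travel time t = 1.87e+04 m / 1.3 m/s = 1.438e+04 s = 0.1665 d.
C = 0.1243·exp(−0.81·0.1665) = 0.1243·0.8738 = 0.1086 mg/L.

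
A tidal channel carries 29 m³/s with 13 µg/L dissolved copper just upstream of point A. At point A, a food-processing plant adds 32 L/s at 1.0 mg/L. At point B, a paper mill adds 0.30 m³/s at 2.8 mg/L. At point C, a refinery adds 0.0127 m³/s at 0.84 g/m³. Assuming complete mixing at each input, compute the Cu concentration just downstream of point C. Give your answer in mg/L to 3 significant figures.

13 µg/L = 0.013 mg/L.
32 L/s = 0.032 m³/s.
After input A: C = (29·0.013 + 0.032·1) / 29.03 = 0.01409 mg/L.
After input B: C = (29.03·0.01409 + 0.3·2.8) / 29.33 = 0.04258 mg/L.
After input C: C = (29.33·0.04258 + 0.0127·0.84) / 29.34 = 0.04293 mg/L.

0.0429 mg/L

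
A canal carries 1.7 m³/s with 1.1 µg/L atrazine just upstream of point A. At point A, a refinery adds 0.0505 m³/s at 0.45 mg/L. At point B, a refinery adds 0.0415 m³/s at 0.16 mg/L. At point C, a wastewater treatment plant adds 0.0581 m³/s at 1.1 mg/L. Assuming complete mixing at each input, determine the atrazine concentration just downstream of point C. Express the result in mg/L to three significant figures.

0.0514 mg/L

1.1 µg/L = 0.0011 mg/L.
After input A: C = (1.7·0.0011 + 0.0505·0.45) / 1.75 = 0.01405 mg/L.
After input B: C = (1.75·0.01405 + 0.0415·0.16) / 1.792 = 0.01743 mg/L.
After input C: C = (1.792·0.01743 + 0.0581·1.1) / 1.85 = 0.05143 mg/L.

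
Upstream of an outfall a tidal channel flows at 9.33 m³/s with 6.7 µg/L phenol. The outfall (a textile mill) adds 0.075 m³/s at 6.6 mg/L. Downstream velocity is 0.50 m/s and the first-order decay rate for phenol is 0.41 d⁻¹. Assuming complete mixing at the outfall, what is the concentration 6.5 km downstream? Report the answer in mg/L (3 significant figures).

6.7 µg/L = 0.0067 mg/L.
After complete mixing, C₀ = (0.075·6.6 + 9.33·0.0067) / 9.405 = 0.05928 mg/L.
Travel time t = 6500 m / 0.50 m/s = 1.3e+04 s = 0.1505 d.
C = 0.05928·exp(−0.41·0.1505) = 0.05928·0.9402 = 0.05573 mg/L.

0.0557 mg/L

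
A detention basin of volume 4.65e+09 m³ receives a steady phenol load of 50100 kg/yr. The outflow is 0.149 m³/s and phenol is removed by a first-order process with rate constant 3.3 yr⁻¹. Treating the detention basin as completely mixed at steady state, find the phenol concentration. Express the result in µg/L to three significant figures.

3.26 µg/L

Outflow Q = 0.149 m³/s × 3.156e+07 s/yr = 4.702e+06 m³/yr.
Steady-state CSTR mass balance: W = Q·C + k·V·C, so C = W/(Q + kV).
Q + kV = 4.702e+06 + 3.3·4.65e+09 = 1.535e+10 m³/yr.
C = 50100/1.535e+10 = 3.264e-06 kg/m³ = 0.003264 mg/L = 3.264 µg/L.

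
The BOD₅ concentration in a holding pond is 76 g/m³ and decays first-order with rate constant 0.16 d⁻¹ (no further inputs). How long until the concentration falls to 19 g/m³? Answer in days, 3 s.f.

t = ln(C₀/C)/k = ln(76/19)/0.16 = 1.386/0.16 = 8.664 d.

8.66 d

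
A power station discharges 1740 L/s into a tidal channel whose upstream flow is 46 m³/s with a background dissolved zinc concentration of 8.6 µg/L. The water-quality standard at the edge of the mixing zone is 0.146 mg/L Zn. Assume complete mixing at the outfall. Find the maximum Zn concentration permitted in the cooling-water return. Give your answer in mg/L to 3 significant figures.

3.78 mg/L

1740 L/s = 1.74 m³/s.
8.6 µg/L = 0.0086 mg/L.
Mass balance: 0.146·47.74 = 1.74·Cₑ + 46·0.0086.
Cₑ = (6.97 − 0.3956) / 1.74 = 3.778 mg/L.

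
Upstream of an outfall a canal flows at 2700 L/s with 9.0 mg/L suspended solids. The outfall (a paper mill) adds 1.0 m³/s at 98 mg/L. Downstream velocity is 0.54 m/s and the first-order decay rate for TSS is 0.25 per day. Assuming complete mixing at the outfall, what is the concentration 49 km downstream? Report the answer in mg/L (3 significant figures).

2700 L/s = 2.7 m³/s.
After complete mixing, C₀ = (1·98 + 2.7·9) / 3.7 = 33.05 mg/L.
Travel time t = 4.9e+04 m / 0.54 m/s = 9.074e+04 s = 1.05 d.
C = 33.05·exp(−0.25·1.05) = 33.05·0.7691 = 25.42 mg/L.

25.4 mg/L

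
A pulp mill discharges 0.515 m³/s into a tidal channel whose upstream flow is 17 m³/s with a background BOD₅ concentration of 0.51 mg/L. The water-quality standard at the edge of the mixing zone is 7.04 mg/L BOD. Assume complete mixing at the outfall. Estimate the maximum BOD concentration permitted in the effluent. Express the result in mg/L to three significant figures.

223 mg/L

Mass balance: 7.04·17.52 = 0.515·Cₑ + 17·0.51.
Cₑ = (123.3 − 8.67) / 0.515 = 222.6 mg/L.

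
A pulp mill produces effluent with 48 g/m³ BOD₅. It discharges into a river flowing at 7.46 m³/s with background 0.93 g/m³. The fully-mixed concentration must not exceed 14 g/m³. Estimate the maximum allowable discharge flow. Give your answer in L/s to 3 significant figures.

Mass balance at complete mixing: C_std·(Q_w + Q_r) = Q_w·C_e + Q_r·C_b.
Rearranging, Q_w = Q_r·(C_std − C_b)/(C_e − C_std) = 7.46·(14 − 0.93) / (48 − 14) = 2.868 m³/s.
= 2868 L/s.

2870 L/s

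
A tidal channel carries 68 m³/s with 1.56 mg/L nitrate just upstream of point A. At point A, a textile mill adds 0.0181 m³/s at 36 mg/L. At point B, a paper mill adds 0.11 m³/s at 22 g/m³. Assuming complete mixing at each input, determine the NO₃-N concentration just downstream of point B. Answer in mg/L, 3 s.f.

After input A: C = (68·1.56 + 0.0181·36) / 68.02 = 1.569 mg/L.
After input B: C = (68.02·1.569 + 0.11·22) / 68.13 = 1.602 mg/L.

1.60 mg/L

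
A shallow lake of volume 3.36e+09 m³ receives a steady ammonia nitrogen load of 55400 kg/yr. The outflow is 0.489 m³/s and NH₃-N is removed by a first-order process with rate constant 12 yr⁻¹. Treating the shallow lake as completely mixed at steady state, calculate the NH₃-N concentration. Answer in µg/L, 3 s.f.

Outflow Q = 0.489 m³/s × 3.156e+07 s/yr = 1.543e+07 m³/yr.
Steady-state CSTR mass balance: W = Q·C + k·V·C, so C = W/(Q + kV).
Q + kV = 1.543e+07 + 12·3.36e+09 = 4.034e+10 m³/yr.
C = 55400/4.034e+10 = 1.373e-06 kg/m³ = 0.001373 mg/L = 1.373 µg/L.

1.37 µg/L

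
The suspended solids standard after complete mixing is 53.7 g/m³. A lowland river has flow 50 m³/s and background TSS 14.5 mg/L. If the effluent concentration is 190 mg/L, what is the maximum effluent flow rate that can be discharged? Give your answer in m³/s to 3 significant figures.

14.4 m³/s

Mass balance at complete mixing: C_std·(Q_w + Q_r) = Q_w·C_e + Q_r·C_b.
Rearranging, Q_w = Q_r·(C_std − C_b)/(C_e − C_std) = 50·(53.7 − 14.5) / (190 − 53.7) = 14.38 m³/s.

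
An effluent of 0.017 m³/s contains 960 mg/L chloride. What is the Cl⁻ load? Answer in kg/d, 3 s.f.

Mass flux = Q·C = 0.017 m³/s × 960 g/m³ = 16.32 g/s.
= 16.32 g/s × 86.4 = 1410 kg/d.

1410 kg/d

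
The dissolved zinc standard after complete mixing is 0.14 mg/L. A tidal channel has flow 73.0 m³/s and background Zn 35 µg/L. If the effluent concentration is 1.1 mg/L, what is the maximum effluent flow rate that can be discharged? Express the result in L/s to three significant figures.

35 µg/L = 0.035 mg/L.
Mass balance at complete mixing: C_std·(Q_w + Q_r) = Q_w·C_e + Q_r·C_b.
Rearranging, Q_w = Q_r·(C_std − C_b)/(C_e − C_std) = 73.0·(0.14 − 0.035) / (1.1 − 0.14) = 7.984 m³/s.
= 7984 L/s.

7980 L/s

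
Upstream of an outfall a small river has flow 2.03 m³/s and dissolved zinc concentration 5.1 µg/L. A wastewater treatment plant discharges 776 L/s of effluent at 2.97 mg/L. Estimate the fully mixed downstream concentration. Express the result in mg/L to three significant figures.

0.825 mg/L

776 L/s = 0.776 m³/s.
5.1 µg/L = 0.0051 mg/L.
Conservation of mass across the mixing zone: C = (0.776·2.97 + 2.03·0.0051) / (0.776 + 2.03) = 2.315/2.806 = 0.825 mg/L.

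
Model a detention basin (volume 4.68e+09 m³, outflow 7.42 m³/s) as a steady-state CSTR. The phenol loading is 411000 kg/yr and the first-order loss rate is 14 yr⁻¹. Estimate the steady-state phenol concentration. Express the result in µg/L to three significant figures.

Outflow Q = 7.42 m³/s × 3.156e+07 s/yr = 2.342e+08 m³/yr.
Steady-state CSTR mass balance: W = Q·C + k·V·C, so C = W/(Q + kV).
Q + kV = 2.342e+08 + 14·4.68e+09 = 6.575e+10 m³/yr.
C = 411000/6.575e+10 = 6.251e-06 kg/m³ = 0.006251 mg/L = 6.251 µg/L.

6.25 µg/L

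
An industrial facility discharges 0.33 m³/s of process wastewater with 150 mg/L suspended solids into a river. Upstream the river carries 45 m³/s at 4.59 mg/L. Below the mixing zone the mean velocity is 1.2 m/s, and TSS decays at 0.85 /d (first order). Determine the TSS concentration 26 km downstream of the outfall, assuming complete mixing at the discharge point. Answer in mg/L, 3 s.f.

After complete mixing, C₀ = (0.33·150 + 45·4.59) / 45.33 = 5.649 mg/L.
Travel time t = 2.6e+04 m / 1.2 m/s = 2.167e+04 s = 0.2508 d.
C = 5.649·exp(−0.85·0.2508) = 5.649·0.808 = 4.564 mg/L.

4.56 mg/L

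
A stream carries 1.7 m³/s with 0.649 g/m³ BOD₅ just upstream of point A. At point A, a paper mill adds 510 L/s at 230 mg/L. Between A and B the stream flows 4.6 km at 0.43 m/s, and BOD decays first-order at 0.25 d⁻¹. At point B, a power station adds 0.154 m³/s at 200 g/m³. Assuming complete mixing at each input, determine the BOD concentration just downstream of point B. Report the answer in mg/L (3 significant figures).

61.6 mg/L

510 L/s = 0.51 m³/s.
After input A: C = (1.7·0.649 + 0.51·230) / 2.21 = 53.58 mg/L.
Over the 4.6 km reach to input B (t = 1.07e+04 s = 0.1238 d), decay gives C = 53.58·exp(−0.25·0.1238) = 51.94 mg/L.
After input B: C = (2.21·51.94 + 0.154·200) / 2.364 = 61.59 mg/L.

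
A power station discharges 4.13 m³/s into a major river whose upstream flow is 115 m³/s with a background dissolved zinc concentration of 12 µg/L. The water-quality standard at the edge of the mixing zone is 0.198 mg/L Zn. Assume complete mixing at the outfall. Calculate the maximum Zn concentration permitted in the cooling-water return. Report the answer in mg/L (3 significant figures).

12 µg/L = 0.012 mg/L.
Mass balance: 0.198·119.1 = 4.13·Cₑ + 115·0.012.
Cₑ = (23.59 − 1.38) / 4.13 = 5.377 mg/L.

5.38 mg/L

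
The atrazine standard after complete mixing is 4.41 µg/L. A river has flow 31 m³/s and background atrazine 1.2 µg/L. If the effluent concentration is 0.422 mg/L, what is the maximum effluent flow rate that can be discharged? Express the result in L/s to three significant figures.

238 L/s

1.2 µg/L = 0.0012 mg/L.
4.41 µg/L = 0.00441 mg/L.
Mass balance at complete mixing: C_std·(Q_w + Q_r) = Q_w·C_e + Q_r·C_b.
Rearranging, Q_w = Q_r·(C_std − C_b)/(C_e − C_std) = 31·(0.00441 − 0.0012) / (0.422 − 0.00441) = 0.2383 m³/s.
= 238.3 L/s.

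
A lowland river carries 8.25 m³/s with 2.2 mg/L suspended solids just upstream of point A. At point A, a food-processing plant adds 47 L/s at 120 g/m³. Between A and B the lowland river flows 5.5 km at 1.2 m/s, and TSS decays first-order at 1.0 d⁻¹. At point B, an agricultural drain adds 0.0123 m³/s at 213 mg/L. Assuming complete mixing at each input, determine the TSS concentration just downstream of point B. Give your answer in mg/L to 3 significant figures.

3.03 mg/L

47 L/s = 0.047 m³/s.
After input A: C = (8.25·2.2 + 0.047·120) / 8.297 = 2.867 mg/L.
Over the 5.5 km reach to input B (t = 4583 s = 0.05305 d), decay gives C = 2.867·exp(−1.0·0.05305) = 2.719 mg/L.
After input B: C = (8.297·2.719 + 0.0123·213) / 8.309 = 3.03 mg/L.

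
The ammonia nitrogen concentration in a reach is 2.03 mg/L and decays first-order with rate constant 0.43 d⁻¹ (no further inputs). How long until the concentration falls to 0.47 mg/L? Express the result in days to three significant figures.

3.40 d

t = ln(C₀/C)/k = ln(2.03/0.47)/0.43 = 1.463/0.43 = 3.402 d.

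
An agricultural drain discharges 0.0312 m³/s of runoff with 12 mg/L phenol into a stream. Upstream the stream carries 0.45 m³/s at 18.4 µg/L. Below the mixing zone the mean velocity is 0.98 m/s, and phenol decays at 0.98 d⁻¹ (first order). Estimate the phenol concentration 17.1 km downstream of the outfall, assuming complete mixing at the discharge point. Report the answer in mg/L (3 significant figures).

0.652 mg/L

18.4 µg/L = 0.0184 mg/L.
After complete mixing, C₀ = (0.0312·12 + 0.45·0.0184) / 0.4812 = 0.7953 mg/L.
Travel time t = 1.71e+04 m / 0.98 m/s = 1.745e+04 s = 0.202 d.
C = 0.7953·exp(−0.98·0.202) = 0.7953·0.8204 = 0.6525 mg/L.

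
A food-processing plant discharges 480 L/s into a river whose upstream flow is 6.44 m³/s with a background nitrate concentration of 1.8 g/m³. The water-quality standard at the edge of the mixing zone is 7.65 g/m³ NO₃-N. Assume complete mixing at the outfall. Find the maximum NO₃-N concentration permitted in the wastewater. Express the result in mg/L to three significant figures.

480 L/s = 0.48 m³/s.
Mass balance: 7.65·6.92 = 0.48·Cₑ + 6.44·1.8.
Cₑ = (52.94 − 11.59) / 0.48 = 86.14 mg/L.

86.1 mg/L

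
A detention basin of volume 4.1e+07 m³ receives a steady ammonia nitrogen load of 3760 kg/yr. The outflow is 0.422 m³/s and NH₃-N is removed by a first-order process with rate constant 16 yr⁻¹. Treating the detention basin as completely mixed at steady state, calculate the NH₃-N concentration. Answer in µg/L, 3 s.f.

5.62 µg/L

Outflow Q = 0.422 m³/s × 3.156e+07 s/yr = 1.332e+07 m³/yr.
Steady-state CSTR mass balance: W = Q·C + k·V·C, so C = W/(Q + kV).
Q + kV = 1.332e+07 + 16·4.1e+07 = 6.693e+08 m³/yr.
C = 3760/6.693e+08 = 5.618e-06 kg/m³ = 0.005618 mg/L = 5.618 µg/L.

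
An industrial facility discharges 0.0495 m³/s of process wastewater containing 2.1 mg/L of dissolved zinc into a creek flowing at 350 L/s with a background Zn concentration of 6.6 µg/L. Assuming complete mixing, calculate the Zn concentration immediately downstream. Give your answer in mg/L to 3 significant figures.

0.266 mg/L

350 L/s = 0.35 m³/s.
6.6 µg/L = 0.0066 mg/L.
By mass balance at complete mixing, C = (0.0495·2.1 + 0.35·0.0066) / (0.0495 + 0.35) = 0.1063/0.3995 = 0.266 mg/L.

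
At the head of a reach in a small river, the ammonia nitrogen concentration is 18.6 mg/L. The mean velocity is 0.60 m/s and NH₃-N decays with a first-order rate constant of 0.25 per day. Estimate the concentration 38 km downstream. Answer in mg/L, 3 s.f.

15.5 mg/L

Travel time t = 38 km / 0.60 m/s = 3.8e+04/0.60 = 6.333e+04 s = 0.733 d.
First-order decay: C = 18.6·exp(−0.25·0.733) = 18.6·0.8326 = 15.49 mg/L.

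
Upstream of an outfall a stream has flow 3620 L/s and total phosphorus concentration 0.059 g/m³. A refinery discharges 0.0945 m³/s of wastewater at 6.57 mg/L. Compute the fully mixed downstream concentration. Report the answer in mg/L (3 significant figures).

3620 L/s = 3.62 m³/s.
Conservation of mass across the mixing zone: C = (0.0945·6.57 + 3.62·0.059) / (0.0945 + 3.62) = 0.8344/3.715 = 0.2246 mg/L.

0.225 mg/L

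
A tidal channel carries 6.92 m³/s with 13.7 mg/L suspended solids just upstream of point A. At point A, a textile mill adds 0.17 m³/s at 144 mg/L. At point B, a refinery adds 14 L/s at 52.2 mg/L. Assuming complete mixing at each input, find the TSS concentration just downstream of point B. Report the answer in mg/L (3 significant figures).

After input A: C = (6.92·13.7 + 0.17·144) / 7.09 = 16.82 mg/L.
14 L/s = 0.014 m³/s.
After input B: C = (7.09·16.82 + 0.014·52.2) / 7.104 = 16.89 mg/L.

16.9 mg/L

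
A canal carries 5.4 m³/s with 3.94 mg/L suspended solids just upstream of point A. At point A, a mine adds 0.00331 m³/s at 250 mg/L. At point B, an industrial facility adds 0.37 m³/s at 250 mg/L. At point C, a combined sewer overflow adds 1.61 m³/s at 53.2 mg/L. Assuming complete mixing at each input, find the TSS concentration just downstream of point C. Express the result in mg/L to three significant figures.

After input A: C = (5.4·3.94 + 0.00331·250) / 5.403 = 4.091 mg/L.
After input B: C = (5.403·4.091 + 0.37·250) / 5.773 = 19.85 mg/L.
After input C: C = (5.773·19.85 + 1.61·53.2) / 7.383 = 27.12 mg/L.

27.1 mg/L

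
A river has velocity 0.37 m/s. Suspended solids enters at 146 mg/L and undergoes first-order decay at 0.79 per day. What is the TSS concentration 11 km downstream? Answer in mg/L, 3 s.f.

Travel time t = 11 km / 0.37 m/s = 1.1e+04/0.37 = 2.973e+04 s = 0.3441 d.
First-order decay: C = 146·exp(−0.79·0.3441) = 146·0.762 = 111.2 mg/L.

111 mg/L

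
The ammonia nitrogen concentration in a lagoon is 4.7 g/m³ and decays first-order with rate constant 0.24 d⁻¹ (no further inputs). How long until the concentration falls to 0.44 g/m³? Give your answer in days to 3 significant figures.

t = ln(C₀/C)/k = ln(4.7/0.44)/0.24 = 2.369/0.24 = 9.869 d.

9.87 d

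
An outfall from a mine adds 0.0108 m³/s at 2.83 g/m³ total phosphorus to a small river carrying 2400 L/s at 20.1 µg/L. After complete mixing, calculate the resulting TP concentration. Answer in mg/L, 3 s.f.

0.0327 mg/L

2400 L/s = 2.4 m³/s.
20.1 µg/L = 0.0201 mg/L.
By mass balance at complete mixing, C = (0.0108·2.83 + 2.4·0.0201) / (0.0108 + 2.4) = 0.0788/2.411 = 0.03269 mg/L.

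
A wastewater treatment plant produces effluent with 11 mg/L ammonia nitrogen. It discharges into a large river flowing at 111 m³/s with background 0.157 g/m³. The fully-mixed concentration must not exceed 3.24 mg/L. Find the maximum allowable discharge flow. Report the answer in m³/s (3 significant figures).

Mass balance at complete mixing: C_std·(Q_w + Q_r) = Q_w·C_e + Q_r·C_b.
Rearranging, Q_w = Q_r·(C_std − C_b)/(C_e − C_std) = 111·(3.24 − 0.157) / (11 − 3.24) = 44.1 m³/s.

44.1 m³/s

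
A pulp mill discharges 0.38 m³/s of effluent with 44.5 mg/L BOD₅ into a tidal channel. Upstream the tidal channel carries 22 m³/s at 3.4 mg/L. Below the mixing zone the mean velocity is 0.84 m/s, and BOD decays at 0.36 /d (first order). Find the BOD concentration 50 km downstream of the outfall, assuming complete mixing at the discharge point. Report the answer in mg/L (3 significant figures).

After complete mixing, C₀ = (0.38·44.5 + 22·3.4) / 22.38 = 4.098 mg/L.
Travel time t = 5e+04 m / 0.84 m/s = 5.952e+04 s = 0.6889 d.
C = 4.098·exp(−0.36·0.6889) = 4.098·0.7803 = 3.198 mg/L.

3.20 mg/L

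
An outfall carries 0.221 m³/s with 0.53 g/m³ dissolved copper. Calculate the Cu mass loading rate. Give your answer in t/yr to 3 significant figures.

3.70 t/yr

Mass flux = Q·C = 0.221 m³/s × 0.53 g/m³ = 0.1171 g/s.
= 0.1171 g/s × 31.56 = 3.696 t/yr.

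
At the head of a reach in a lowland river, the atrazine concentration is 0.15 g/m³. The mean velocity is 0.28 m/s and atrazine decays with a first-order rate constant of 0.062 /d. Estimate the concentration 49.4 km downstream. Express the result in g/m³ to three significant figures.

0.132 g/m³

Travel time t = 49.4 km / 0.28 m/s = 4.94e+04/0.28 = 1.764e+05 s = 2.042 d.
First-order decay: C = 0.15·exp(−0.062·2.042) = 0.15·0.8811 = 0.1322 g/m³.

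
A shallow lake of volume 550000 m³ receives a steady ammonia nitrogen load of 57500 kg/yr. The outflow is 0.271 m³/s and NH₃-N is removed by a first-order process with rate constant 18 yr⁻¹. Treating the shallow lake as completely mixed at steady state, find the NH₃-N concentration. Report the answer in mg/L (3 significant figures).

3.12 mg/L

Outflow Q = 0.271 m³/s × 3.156e+07 s/yr = 8.552e+06 m³/yr.
Steady-state CSTR mass balance: W = Q·C + k·V·C, so C = W/(Q + kV).
Q + kV = 8.552e+06 + 18·550000 = 1.845e+07 m³/yr.
C = 57500/1.845e+07 = 0.003116 kg/m³ = 3.116 mg/L.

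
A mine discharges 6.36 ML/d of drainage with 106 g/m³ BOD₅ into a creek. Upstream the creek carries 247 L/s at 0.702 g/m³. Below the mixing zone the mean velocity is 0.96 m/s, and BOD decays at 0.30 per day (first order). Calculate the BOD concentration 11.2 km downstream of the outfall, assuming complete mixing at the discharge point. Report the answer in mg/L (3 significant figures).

6.36 ML/d = 0.07361 m³/s.
247 L/s = 0.247 m³/s.
After complete mixing, C₀ = (0.07361·106 + 0.247·0.702) / 0.3206 = 24.88 mg/L.
Travel time t = 1.12e+04 m / 0.96 m/s = 1.167e+04 s = 0.135 d.
C = 24.88·exp(−0.30·0.135) = 24.88·0.9603 = 23.89 mg/L.

23.9 mg/L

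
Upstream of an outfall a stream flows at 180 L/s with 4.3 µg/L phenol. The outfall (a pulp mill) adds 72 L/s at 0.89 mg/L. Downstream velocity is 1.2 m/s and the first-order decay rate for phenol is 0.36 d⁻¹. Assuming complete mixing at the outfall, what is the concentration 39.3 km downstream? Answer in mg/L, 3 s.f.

0.225 mg/L

72 L/s = 0.072 m³/s.
180 L/s = 0.18 m³/s.
4.3 µg/L = 0.0043 mg/L.
After complete mixing, C₀ = (0.072·0.89 + 0.18·0.0043) / 0.252 = 0.2574 mg/L.
Travel time t = 3.93e+04 m / 1.2 m/s = 3.275e+04 s = 0.3791 d.
C = 0.2574·exp(−0.36·0.3791) = 0.2574·0.8724 = 0.2245 mg/L.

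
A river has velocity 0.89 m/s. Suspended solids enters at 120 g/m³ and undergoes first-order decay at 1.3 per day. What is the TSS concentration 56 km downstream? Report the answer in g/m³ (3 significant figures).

46.6 g/m³

Travel time t = 56 km / 0.89 m/s = 5.6e+04/0.89 = 6.292e+04 s = 0.7283 d.
First-order decay: C = 120·exp(−1.3·0.7283) = 120·0.388 = 46.56 g/m³.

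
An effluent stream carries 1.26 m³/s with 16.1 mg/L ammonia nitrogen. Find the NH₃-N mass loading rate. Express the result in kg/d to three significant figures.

Mass flux = Q·C = 1.26 m³/s × 16.1 g/m³ = 20.29 g/s.
= 20.29 g/s × 86.4 = 1753 kg/d.

1750 kg/d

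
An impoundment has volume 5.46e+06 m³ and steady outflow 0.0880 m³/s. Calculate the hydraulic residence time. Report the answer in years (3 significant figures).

Q = 0.0880 m³/s × 3.156e+07 s/yr = 2.777e+06 m³/yr.
Hydraulic residence time τ = V/Q = 5.46e+06/2.777e+06 = 1.966 yr.

1.97 yr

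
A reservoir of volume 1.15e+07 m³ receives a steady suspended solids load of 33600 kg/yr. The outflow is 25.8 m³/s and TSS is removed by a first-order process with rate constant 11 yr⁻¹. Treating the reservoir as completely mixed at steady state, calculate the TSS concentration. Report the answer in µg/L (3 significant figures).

35.7 µg/L

Outflow Q = 25.8 m³/s × 3.156e+07 s/yr = 8.142e+08 m³/yr.
Steady-state CSTR mass balance: W = Q·C + k·V·C, so C = W/(Q + kV).
Q + kV = 8.142e+08 + 11·1.15e+07 = 9.407e+08 m³/yr.
C = 33600/9.407e+08 = 3.572e-05 kg/m³ = 0.03572 mg/L = 35.72 µg/L.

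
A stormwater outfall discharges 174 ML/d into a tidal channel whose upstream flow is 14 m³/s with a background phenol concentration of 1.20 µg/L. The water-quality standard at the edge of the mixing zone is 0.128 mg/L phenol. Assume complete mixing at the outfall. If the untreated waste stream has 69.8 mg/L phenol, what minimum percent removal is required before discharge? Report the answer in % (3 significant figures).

174 ML/d = 2.014 m³/s.
1.20 µg/L = 0.0012 mg/L.
Mass balance: 0.128·16.01 = 2.014·Cₑ + 14·0.0012.
Cₑ = (2.05 − 0.0168) / 2.014 = 1.009 mg/L.
Required removal = 1 − 1.009/69.8 = 98.55 %.

98.6 %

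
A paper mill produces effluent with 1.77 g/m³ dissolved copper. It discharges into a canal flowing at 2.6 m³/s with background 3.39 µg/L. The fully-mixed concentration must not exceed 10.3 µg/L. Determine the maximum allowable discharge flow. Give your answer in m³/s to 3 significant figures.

3.39 µg/L = 0.00339 mg/L.
10.3 µg/L = 0.0103 mg/L.
Mass balance at complete mixing: C_std·(Q_w + Q_r) = Q_w·C_e + Q_r·C_b.
Rearranging, Q_w = Q_r·(C_std − C_b)/(C_e − C_std) = 2.6·(0.0103 − 0.00339) / (1.77 − 0.0103) = 0.01021 m³/s.

0.0102 m³/s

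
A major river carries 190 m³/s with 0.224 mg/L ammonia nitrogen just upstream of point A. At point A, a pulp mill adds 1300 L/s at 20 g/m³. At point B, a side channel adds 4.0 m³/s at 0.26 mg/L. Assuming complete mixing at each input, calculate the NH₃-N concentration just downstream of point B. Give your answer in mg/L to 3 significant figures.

1300 L/s = 1.3 m³/s.
After input A: C = (190·0.224 + 1.3·20) / 191.3 = 0.3584 mg/L.
After input B: C = (191.3·0.3584 + 4·0.26) / 195.3 = 0.3564 mg/L.

0.356 mg/L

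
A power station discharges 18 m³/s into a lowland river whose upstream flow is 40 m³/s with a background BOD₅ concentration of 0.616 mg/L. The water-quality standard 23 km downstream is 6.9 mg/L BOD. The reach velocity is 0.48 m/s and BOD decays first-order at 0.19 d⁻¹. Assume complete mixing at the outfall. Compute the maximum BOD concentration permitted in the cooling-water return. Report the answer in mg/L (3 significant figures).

23.3 mg/L

Travel time to the compliance point: t = 2.3e+04/0.48 = 4.792e+04 s = 0.5546 d; decay factor exp(−0.19·0.5546) = 0.9.
So the concentration just after mixing may be at most 6.9/0.9 = 7.667 mg/L.
Mass balance: 7.667·58 = 18·Cₑ + 40·0.616.
Cₑ = (444.7 − 24.64) / 18 = 23.34 mg/L.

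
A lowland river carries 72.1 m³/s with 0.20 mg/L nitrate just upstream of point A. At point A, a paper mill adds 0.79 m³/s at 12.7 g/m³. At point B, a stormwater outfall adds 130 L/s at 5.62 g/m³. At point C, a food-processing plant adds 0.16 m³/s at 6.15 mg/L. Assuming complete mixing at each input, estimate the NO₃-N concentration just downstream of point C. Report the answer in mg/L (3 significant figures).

After input A: C = (72.1·0.2 + 0.79·12.7) / 72.89 = 0.3355 mg/L.
130 L/s = 0.13 m³/s.
After input B: C = (72.89·0.3355 + 0.13·5.62) / 73.02 = 0.3449 mg/L.
After input C: C = (73.02·0.3449 + 0.16·6.15) / 73.18 = 0.3576 mg/L.

0.358 mg/L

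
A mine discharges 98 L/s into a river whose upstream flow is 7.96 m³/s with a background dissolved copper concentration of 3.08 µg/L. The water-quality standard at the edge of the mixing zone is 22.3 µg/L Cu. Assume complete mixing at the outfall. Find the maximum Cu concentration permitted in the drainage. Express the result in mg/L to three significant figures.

98 L/s = 0.098 m³/s.
3.08 µg/L = 0.00308 mg/L.
22.3 µg/L = 0.0223 mg/L.
Mass balance: 0.0223·8.058 = 0.098·Cₑ + 7.96·0.00308.
Cₑ = (0.1797 − 0.02452) / 0.098 = 1.583 mg/L.

1.58 mg/L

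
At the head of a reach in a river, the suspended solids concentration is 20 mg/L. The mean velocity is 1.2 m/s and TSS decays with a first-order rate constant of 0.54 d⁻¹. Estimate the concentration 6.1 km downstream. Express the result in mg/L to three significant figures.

Travel time t = 6.1 km / 1.2 m/s = 6100/1.2 = 5083 s = 0.05883 d.
First-order decay: C = 20·exp(−0.54·0.05883) = 20·0.9687 = 19.37 mg/L.

19.4 mg/L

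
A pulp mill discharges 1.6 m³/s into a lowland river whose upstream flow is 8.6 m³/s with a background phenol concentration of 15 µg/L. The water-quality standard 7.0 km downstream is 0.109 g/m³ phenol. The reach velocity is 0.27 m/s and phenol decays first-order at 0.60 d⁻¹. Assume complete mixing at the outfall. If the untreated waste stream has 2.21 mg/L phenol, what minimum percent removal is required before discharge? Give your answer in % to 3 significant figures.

15 µg/L = 0.015 mg/L.
Travel time to the compliance point: t = 7000/0.27 = 2.593e+04 s = 0.3001 d; decay factor exp(−0.60·0.3001) = 0.8352.
So the concentration just after mixing may be at most 0.109/0.8352 = 0.1305 mg/L.
Mass balance: 0.1305·10.2 = 1.6·Cₑ + 8.6·0.015.
Cₑ = (1.331 − 0.129) / 1.6 = 0.7513 mg/L.
Required removal = 1 − 0.7513/2.21 = 66 %.

66.0 %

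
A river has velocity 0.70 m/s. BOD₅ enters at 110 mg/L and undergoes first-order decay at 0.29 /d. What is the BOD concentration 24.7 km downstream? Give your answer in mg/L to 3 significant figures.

97.7 mg/L

Travel time t = 24.7 km / 0.70 m/s = 2.47e+04/0.70 = 3.529e+04 s = 0.4084 d.
First-order decay: C = 110·exp(−0.29·0.4084) = 110·0.8883 = 97.71 mg/L.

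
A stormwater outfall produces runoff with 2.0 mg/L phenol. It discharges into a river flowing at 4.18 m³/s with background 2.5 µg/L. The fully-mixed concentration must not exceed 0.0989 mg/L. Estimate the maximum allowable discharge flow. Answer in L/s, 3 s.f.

212 L/s

2.5 µg/L = 0.0025 mg/L.
Mass balance at complete mixing: C_std·(Q_w + Q_r) = Q_w·C_e + Q_r·C_b.
Rearranging, Q_w = Q_r·(C_std − C_b)/(C_e − C_std) = 4.18·(0.0989 − 0.0025) / (2 − 0.0989) = 0.212 m³/s.
= 212 L/s.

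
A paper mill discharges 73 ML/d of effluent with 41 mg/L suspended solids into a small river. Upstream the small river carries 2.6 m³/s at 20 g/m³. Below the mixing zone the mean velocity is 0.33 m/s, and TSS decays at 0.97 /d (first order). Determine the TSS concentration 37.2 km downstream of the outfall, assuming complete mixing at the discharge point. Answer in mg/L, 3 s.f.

73 ML/d = 0.8449 m³/s.
After complete mixing, C₀ = (0.8449·41 + 2.6·20) / 3.445 = 25.15 mg/L.
Travel time t = 3.72e+04 m / 0.33 m/s = 1.127e+05 s = 1.305 d.
C = 25.15·exp(−0.97·1.305) = 25.15·0.2821 = 7.094 mg/L.

7.09 mg/L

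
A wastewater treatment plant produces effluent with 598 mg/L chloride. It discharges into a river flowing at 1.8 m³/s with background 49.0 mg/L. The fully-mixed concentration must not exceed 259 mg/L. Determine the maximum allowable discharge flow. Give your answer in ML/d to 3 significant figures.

Mass balance at complete mixing: C_std·(Q_w + Q_r) = Q_w·C_e + Q_r·C_b.
Rearranging, Q_w = Q_r·(C_std − C_b)/(C_e − C_std) = 1.8·(259 − 49) / (598 − 259) = 1.115 m³/s.
= 96.34 ML/d.

96.3 ML/d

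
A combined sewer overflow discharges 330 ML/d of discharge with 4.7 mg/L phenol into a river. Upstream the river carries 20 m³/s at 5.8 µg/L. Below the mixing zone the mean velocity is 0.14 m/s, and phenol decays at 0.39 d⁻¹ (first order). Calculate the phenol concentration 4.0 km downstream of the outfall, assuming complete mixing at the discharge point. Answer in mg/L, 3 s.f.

330 ML/d = 3.819 m³/s.
5.8 µg/L = 0.0058 mg/L.
After complete mixing, C₀ = (3.819·4.7 + 20·0.0058) / 23.82 = 0.7585 mg/L.
Travel time t = 4000 m / 0.14 m/s = 2.857e+04 s = 0.3307 d.
C = 0.7585·exp(−0.39·0.3307) = 0.7585·0.879 = 0.6667 mg/L.

0.667 mg/L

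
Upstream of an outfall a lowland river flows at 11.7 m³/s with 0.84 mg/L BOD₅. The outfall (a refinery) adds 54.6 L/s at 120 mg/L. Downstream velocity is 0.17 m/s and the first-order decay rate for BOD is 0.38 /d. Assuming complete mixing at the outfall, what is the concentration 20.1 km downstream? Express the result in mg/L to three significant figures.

54.6 L/s = 0.0546 m³/s.
After complete mixing, C₀ = (0.0546·120 + 11.7·0.84) / 11.75 = 1.393 mg/L.
Travel time t = 2.01e+04 m / 0.17 m/s = 1.182e+05 s = 1.368 d.
C = 1.393·exp(−0.38·1.368) = 1.393·0.5945 = 0.8284 mg/L.

0.828 mg/L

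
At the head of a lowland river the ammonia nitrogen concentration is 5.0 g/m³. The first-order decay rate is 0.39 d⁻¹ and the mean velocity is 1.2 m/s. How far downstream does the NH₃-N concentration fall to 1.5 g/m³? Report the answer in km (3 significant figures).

From C = C₀·e^(−kt), t = ln(C₀/C)/k = ln(5.0/1.5)/0.39 = 1.204/0.39 = 3.087 d.
Distance = v·t = 1.2 m/s × 2.667e+05 s = 3.201e+05 m = 320.1 km.

320 km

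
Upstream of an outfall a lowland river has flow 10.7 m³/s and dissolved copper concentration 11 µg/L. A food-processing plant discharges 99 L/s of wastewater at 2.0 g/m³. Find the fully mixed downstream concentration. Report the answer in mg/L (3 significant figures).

0.0292 mg/L

99 L/s = 0.099 m³/s.
11 µg/L = 0.011 mg/L.
Flow-weighted mixing gives C = (0.099·2 + 10.7·0.011) / (0.099 + 10.7) = 0.3157/10.8 = 0.02923 mg/L.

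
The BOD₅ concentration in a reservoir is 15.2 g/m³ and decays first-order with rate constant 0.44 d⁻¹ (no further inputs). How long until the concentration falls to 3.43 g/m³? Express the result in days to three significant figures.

t = ln(C₀/C)/k = ln(15.2/3.43)/0.44 = 1.489/0.44 = 3.383 d.

3.38 d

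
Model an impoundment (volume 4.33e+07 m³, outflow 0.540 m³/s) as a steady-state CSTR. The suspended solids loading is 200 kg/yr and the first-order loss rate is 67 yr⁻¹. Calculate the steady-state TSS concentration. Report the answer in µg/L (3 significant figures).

0.0685 µg/L

Outflow Q = 0.540 m³/s × 3.156e+07 s/yr = 1.704e+07 m³/yr.
Steady-state CSTR mass balance: W = Q·C + k·V·C, so C = W/(Q + kV).
Q + kV = 1.704e+07 + 67·4.33e+07 = 2.918e+09 m³/yr.
C = 200/2.918e+09 = 6.854e-08 kg/m³ = 6.854e-05 mg/L = 0.06854 µg/L.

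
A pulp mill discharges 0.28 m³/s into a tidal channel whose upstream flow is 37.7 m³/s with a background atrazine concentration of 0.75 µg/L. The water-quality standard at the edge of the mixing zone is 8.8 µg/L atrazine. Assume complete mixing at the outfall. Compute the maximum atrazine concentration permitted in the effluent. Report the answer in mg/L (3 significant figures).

0.75 µg/L = 0.00075 mg/L.
8.8 µg/L = 0.0088 mg/L.
Mass balance: 0.0088·37.98 = 0.28·Cₑ + 37.7·0.00075.
Cₑ = (0.3342 − 0.02828) / 0.28 = 1.093 mg/L.

1.09 mg/L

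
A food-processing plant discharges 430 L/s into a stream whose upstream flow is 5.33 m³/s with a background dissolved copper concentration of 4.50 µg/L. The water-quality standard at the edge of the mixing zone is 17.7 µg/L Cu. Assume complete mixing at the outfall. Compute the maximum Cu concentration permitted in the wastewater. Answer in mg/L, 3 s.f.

430 L/s = 0.43 m³/s.
4.50 µg/L = 0.0045 mg/L.
17.7 µg/L = 0.0177 mg/L.
Mass balance: 0.0177·5.76 = 0.43·Cₑ + 5.33·0.0045.
Cₑ = (0.102 − 0.02399) / 0.43 = 0.1813 mg/L.

0.181 mg/L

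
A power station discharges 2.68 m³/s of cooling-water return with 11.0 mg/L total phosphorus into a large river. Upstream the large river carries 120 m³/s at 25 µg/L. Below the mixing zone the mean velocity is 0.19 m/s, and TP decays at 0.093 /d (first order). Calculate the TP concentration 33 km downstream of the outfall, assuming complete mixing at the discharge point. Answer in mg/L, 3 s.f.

0.220 mg/L

25 µg/L = 0.025 mg/L.
After complete mixing, C₀ = (2.68·11 + 120·0.025) / 122.7 = 0.2648 mg/L.
Travel time t = 3.3e+04 m / 0.19 m/s = 1.737e+05 s = 2.01 d.
C = 0.2648·exp(−0.093·2.01) = 0.2648·0.8295 = 0.2196 mg/L.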